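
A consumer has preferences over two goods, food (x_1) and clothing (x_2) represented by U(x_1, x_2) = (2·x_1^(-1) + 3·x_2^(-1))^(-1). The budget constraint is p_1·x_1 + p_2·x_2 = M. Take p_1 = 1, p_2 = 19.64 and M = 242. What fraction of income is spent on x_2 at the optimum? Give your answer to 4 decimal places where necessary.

share on x_2 = 0.8444

MU_x_1 ∝ 2·x_1^(-2), MU_x_2 ∝ 3·x_2^(-2), so MRS = (2/3)·(x_2/x_1)^(2) = p_1/p_2.
Solve for the ratio: x_2/x_1 = [(3/2)·p_1/p_2]^(0.5).
With the ratio pinned down, the budget gives x_1* = M/(p_1 + p_2·(x_2/x_1)) and x_2* = (x_2/x_1)·x_1*.
Numerically x_2/x_1 = 0.27636, so x_1* = 242/(1 + 19.64·0.27636) = 37.6495 and x_2* = 0.27636·37.6495 = 10.4048.
Expenditure on x_2: 19.64·10.4048 = 204.3505; share = 0.8444.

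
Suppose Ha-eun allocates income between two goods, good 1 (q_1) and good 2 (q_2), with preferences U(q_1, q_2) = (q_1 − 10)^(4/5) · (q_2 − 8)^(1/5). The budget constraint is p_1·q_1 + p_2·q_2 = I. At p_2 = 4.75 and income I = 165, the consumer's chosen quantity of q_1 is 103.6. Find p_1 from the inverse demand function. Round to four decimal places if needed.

p_1 = 1

MRS = 4·(q_2−8)/(q_1−10). Tangency with p_1/p_2 gives q_2−8 = (1/4)·(p_1/p_2)·(q_1−10).
After buying the subsistence bundle (10, 8), a share 0.8 of the remaining income goes to q_1: q_1* = 10 + 0.8·(I − 10p_1 − 8p_2)/p_1.
Set q_1* = 103.6 in the demand function and solve for p_1: p_1 = 1.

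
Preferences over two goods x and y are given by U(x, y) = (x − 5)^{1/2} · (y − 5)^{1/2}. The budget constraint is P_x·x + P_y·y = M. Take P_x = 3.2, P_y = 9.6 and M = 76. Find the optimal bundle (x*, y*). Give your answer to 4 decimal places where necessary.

This is Cobb-Douglas in (x−5, y−5): tangency gives 0.5·P_y·(y−5) = 0.5·P_x·(x−5).
Substituting into the budget: x* = 5 + 0.5·(M − 5·P_x − 5·P_y)/P_x, and y* = 5 + 0.5·(…)/P_y.
Discretionary income = 76 − 5·3.2 − 5·9.6 = 12; x* = 5 + 0.5·12/3.2 = 6.875; y* = 5 + 0.5·12/9.6 = 5.625.

x* = 6.875, y* = 5.625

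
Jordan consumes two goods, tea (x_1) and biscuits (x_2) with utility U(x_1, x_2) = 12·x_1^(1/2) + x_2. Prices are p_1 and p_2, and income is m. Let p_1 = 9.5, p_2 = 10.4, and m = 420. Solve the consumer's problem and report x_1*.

x_1* = 43.1442

MU_x_1 = 6/√x_1, MU_x_2 = 1. Tangency: 6/√x_1 = p_1/p_2.
Solve: √x_1 = 6·p_2/p_1, so x_1*(p_1,p_2) = (6·p_2/p_1)², and x_2* = (m − p_1·x_1*)/p_2.
Plugging in: x_1* = (6·10.4/9.5)² = 43.1442.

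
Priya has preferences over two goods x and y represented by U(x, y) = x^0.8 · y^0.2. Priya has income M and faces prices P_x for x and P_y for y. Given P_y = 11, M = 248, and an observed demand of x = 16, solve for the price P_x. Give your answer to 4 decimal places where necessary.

MU_x/MU_y = (0.8·y)/(0.2·x); tangency sets this equal to P_x/P_y.
So 0.8·P_y·y = 0.2·P_x·x; combined with the budget, a share 0.8 of income goes to x.
Demand: x*(P_x,P_y,M) = 0.8·M/P_x and y* = 0.2·M/P_y.
Set x* = 16 in the demand function and solve for P_x: P_x = 12.4.

P_x = 12.4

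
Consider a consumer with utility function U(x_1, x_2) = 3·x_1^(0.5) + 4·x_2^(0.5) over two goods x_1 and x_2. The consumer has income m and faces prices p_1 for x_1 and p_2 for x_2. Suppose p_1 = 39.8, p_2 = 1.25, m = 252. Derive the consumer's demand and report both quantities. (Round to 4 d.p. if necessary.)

x_1* = 0.1099, x_2* = 198.1003

MRS = MU_x_1/MU_x_2 = (3/4)·(x_2/x_1)^(0.5). Set equal to p_1/p_2.
Hence x_2/x_1 = ((4/3)·p_1/p_2)^(1/(0.5)), i.e. raised to the 2 power.
Substitute x_2 = (x_2/x_1)·x_1 into the budget: x_1* = m/(p_1 + p_2·(x_2/x_1)).
Numerically x_2/x_1 = 1802.285511, so x_1* = 252/(39.8 + 1.25·1802.285511) = 0.1099 and x_2* = 1802.285511·0.1099 = 198.1003.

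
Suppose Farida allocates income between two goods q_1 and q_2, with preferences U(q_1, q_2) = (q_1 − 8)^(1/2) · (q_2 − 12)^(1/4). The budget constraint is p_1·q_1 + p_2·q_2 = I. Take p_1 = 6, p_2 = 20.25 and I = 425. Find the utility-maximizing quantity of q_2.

q_2* = 14.2058

This is Cobb-Douglas in (q_1−8, q_2−12): tangency gives 0.5·p_2·(q_2−12) = 0.25·p_1·(q_1−8).
After buying the subsistence bundle (8, 12), a share 2/3 of the remaining income goes to q_1: q_1* = 8 + 2/3·(I − 8p_1 − 12p_2)/p_1.
Discretionary income = 425 − 8·6 − 12·20.25 = 134; q_2* = 12 + 1/3·134/20.25 = 14.2058.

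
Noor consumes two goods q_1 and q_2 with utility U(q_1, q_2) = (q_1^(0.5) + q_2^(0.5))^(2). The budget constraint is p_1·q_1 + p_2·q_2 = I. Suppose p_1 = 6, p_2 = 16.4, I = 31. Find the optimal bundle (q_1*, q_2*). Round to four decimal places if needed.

q_1* = 3.7827, q_2* = 0.5063

Numerically q_2/q_1 = 0.133849, so q_1* = 31/(6 + 16.4·0.133849) = 3.7827 and q_2* = 0.133849·3.7827 = 0.5063.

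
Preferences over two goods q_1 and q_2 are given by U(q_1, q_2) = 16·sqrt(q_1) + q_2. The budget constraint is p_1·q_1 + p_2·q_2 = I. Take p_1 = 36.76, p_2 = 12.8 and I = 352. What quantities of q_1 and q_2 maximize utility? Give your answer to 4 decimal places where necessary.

q_1* = 7.7598, q_2* = 5.2149

Set MRS = p_1/p_2: 8·q_1^(−1/2) = p_1/p_2.
Thus q_1* = (8·p_2/p_1)² — independent of I — with the rest of income spent on q_2.
Plugging in: q_1* = (8·12.8/36.76)² = 7.7598, q_2* = 5.2149.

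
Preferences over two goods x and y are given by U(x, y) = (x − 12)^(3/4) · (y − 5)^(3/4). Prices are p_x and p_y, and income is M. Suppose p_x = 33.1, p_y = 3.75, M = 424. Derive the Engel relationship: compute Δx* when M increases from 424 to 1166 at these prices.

Δx* = 11.2085

Substituting into the budget: x* = 12 + 0.5·(M − 12·p_x − 5·p_y)/p_x, and y* = 5 + 0.5·(…)/p_y.
Discretionary income = 424 − 12·33.1 − 5·3.75 = 8.05; x* = 12 + 0.5·8.05/33.1 = 12.1216.
At M' = 1166: x* = 23.3301. Change: 23.3301 − 12.1216 = 11.2085.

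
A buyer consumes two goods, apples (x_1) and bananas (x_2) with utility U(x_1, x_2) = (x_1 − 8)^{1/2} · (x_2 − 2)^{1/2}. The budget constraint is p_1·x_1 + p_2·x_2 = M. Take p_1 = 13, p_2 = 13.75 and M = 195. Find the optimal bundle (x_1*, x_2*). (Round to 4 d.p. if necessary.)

x_1* = 10.4423, x_2* = 4.3091

This is Cobb-Douglas in (x_1−8, x_2−2): tangency gives 0.5·p_2·(x_2−2) = 0.5·p_1·(x_1−8).
Substituting into the budget: x_1* = 8 + 0.5·(M − 8·p_1 − 2·p_2)/p_1, and x_2* = 2 + 0.5·(…)/p_2.
Discretionary income = 195 − 8·13 − 2·13.75 = 63.5; x_1* = 8 + 0.5·63.5/13 = 10.4423; x_2* = 2 + 0.5·63.5/13.75 = 4.3091.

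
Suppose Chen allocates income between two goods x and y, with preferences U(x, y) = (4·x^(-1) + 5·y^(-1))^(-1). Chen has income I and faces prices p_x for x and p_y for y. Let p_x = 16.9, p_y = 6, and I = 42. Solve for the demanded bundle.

Numerically y/x = 1.876388, so x* = 42/(16.9 + 6·1.876388) = 1.4916 and y* = 1.876388·1.4916 = 2.7988.

x* = 1.4916, y* = 2.7988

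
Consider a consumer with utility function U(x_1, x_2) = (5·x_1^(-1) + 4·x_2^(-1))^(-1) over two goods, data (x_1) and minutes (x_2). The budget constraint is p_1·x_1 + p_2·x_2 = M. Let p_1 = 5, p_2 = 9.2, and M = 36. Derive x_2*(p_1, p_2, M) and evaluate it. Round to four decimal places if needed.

From the CES first-order condition, (5/4)·(x_2/x_1)^(2) = p_1/p_2.
Hence x_2/x_1 = ((4/5)·p_1/p_2)^(1/(2)), i.e. raised to the 0.5 power.
With the ratio pinned down, the budget gives x_1* = M/(p_1 + p_2·(x_2/x_1)) and x_2* = (x_2/x_1)·x_1*.
Numerically x_2/x_1 = 0.65938, so x_1* = 36/(5 + 9.2·0.65938) = 3.2531 and x_2* = 0.65938·3.2531 = 2.145.

x_2* = 2.145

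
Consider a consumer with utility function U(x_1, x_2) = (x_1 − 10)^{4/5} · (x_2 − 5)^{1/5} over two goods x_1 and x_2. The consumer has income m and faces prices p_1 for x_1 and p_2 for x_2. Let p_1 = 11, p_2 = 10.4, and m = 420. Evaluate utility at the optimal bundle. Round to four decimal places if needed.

This is Cobb-Douglas in (x_1−10, x_2−5): tangency gives 0.8·p_2·(x_2−5) = 0.2·p_1·(x_1−10).
After buying the subsistence bundle (10, 5), a share 0.8 of the remaining income goes to x_1: x_1* = 10 + 0.8·(m − 10p_1 − 5p_2)/p_1.
Discretionary income = 420 − 10·11 − 5·10.4 = 258; x_1* = 10 + 0.8·258/11 = 28.7636; x_2* = 5 + 0.2·258/10.4 = 9.9615.
Utility at the optimum: U(28.7636, 9.9615) = 14.3806.

V = 14.3806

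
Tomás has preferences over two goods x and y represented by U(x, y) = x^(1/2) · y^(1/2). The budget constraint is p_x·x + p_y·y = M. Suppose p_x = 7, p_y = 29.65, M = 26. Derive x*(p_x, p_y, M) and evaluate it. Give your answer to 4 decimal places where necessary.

x* = 1.8571

At p_x=7, p_y=29.65, M=26: x* = 0.5·26/7 = 1.8571.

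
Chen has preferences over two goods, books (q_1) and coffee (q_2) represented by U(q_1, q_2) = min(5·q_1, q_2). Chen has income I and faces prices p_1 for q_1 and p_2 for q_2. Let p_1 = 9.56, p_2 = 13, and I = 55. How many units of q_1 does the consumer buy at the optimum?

q_1* = 0.7377

Demand: q_1*(p_1,p_2,I) = I/(p_1 + 5·p_2), q_2* = 5·I/(p_1 + 5·p_2).
Here 9.56 + 5·13 = 74.56, giving q_1* = 0.7377.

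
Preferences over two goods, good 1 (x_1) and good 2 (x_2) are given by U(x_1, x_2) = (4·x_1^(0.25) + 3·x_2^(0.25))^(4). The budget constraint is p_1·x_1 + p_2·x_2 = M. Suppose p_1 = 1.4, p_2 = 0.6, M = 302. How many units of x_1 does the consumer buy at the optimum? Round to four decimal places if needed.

x_1* = 113.307

MRS = MU_x_1/MU_x_2 = (4/3)·(x_2/x_1)^(0.75). Set equal to p_1/p_2.
Solve for the ratio: x_2/x_1 = [(3/4)·p_1/p_2]^(4/3).
With the ratio pinned down, the budget gives x_1* = M/(p_1 + p_2·(x_2/x_1)) and x_2* = (x_2/x_1)·x_1*.
Numerically x_2/x_1 = 2.108874, so x_1* = 302/(1.4 + 0.6·2.108874) = 113.307.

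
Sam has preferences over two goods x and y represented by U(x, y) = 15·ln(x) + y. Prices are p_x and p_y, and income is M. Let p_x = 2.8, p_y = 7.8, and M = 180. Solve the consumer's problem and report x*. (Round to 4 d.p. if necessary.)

x* = 41.7857

Set MRS = p_x/p_y: (15/x)/1 = p_x/p_y.
So x*(p_x,p_y) = 15·p_y/p_x, independent of income; and y* = (M − 15·p_y)/p_y.
At the given prices: x* = 15·7.8/2.8 = 41.7857.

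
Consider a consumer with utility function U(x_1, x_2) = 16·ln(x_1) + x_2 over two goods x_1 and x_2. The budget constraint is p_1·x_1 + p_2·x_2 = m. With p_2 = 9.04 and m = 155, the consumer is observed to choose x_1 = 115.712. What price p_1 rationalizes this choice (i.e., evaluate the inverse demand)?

p_1 = 1.25

Set MRS = p_1/p_2: (16/x_1)/1 = p_1/p_2.
So x_1*(p_1,p_2) = 16·p_2/p_1, independent of income; and x_2* = (m − 16·p_2)/p_2.
Set x_1* = 115.712 in the demand function and solve for p_1: p_1 = 1.25.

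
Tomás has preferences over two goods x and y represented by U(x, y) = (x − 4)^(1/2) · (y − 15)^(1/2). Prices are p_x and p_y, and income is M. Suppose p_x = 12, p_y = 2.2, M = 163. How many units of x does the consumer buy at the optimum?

This is Cobb-Douglas in (x−4, y−15): tangency gives 0.5·p_y·(y−15) = 0.5·p_x·(x−4).
Substituting into the budget: x* = 4 + 0.5·(M − 4·p_x − 15·p_y)/p_x, and y* = 15 + 0.5·(…)/p_y.
Discretionary income = 163 − 4·12 − 15·2.2 = 82; x* = 4 + 0.5·82/12 = 7.4167.

x* = 7.4167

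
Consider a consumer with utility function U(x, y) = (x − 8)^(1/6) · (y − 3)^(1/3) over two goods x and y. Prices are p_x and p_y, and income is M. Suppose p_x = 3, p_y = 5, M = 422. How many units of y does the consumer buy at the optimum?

MRS = (1/2)·(y−3)/(x−8). Tangency with p_x/p_y gives y−3 = 2·(p_x/p_y)·(x−8).
Substituting into the budget: x* = 8 + 1/3·(M − 8·p_x − 3·p_y)/p_x, and y* = 3 + 2/3·(…)/p_y.
Discretionary income = 422 − 8·3 − 3·5 = 383; y* = 3 + 2/3·383/5 = 54.0667.

y* = 54.0667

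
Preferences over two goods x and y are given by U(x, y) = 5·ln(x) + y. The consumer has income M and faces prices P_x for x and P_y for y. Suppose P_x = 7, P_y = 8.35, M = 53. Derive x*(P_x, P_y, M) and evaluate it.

At the given prices: x* = 5·8.35/7 = 5.9643.

x* = 5.9643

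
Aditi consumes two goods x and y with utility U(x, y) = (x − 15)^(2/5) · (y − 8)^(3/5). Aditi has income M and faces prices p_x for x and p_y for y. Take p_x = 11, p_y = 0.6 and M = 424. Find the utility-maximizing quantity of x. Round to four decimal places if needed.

x* = 24.2436

This is Cobb-Douglas in (x−15, y−8): tangency gives 0.4·p_y·(y−8) = 0.6·p_x·(x−15).
Substituting into the budget: x* = 15 + 0.4·(M − 15·p_x − 8·p_y)/p_x, and y* = 8 + 0.6·(…)/p_y.
Discretionary income = 424 − 15·11 − 8·0.6 = 254.2; x* = 15 + 0.4·254.2/11 = 24.2436.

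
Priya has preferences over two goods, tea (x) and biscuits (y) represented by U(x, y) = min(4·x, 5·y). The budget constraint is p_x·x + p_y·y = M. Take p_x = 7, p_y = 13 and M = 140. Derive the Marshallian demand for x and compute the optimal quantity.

Leontief preferences: the optimum is at the kink where x/5 = y/4, i.e. y = (4/5)·x.
Budget: p_x·x + p_y·(4/5)·x = M, so (5·p_x + 4·p_y)·x = 5·M.
Demand: x*(p_x,p_y,M) = 5·M/(5·p_x + 4·p_y), y* = 4·M/(5·p_x + 4·p_y).
Here 5·7 + 4·13 = 87, giving x* = 8.046.

x* = 8.046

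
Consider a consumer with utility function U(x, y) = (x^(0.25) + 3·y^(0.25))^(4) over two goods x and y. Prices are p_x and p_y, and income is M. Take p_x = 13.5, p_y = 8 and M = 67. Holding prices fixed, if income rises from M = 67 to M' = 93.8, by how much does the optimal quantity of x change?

Δx* = 0.3227

Numerically y/x = 8.692674, so x* = 67/(13.5 + 8·8.692674) = 0.8068.
At M' = 93.8: x* = 1.1296. Change: 1.1296 − 0.8068 = 0.3227.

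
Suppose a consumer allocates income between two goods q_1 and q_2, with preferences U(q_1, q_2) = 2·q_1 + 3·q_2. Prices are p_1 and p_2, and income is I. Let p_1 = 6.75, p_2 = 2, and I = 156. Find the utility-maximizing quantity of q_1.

q_1* = 0

Perfect substitutes: compare marginal utility per dollar. 2/p_1 vs 3/p_2 → 0.2963 vs 1.5.
q_2 gives more utility per dollar, so spend all income on q_2: q_2* = I/p_2, q_1* = 0.
Numerically: q_1* = 0, q_2* = 78.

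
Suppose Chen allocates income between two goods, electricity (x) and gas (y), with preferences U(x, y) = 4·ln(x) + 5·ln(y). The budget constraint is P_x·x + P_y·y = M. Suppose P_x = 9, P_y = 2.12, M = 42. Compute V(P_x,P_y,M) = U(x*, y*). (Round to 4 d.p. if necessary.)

The MRS is (4/5)·y/x. Set MRS = P_x/P_y.
So 4·P_y·y = 5·P_x·x; combined with the budget, a share 4/9 of income goes to x.
Demand: x*(P_x,P_y,M) = 4/9·M/P_x and y* = 5/9·M/P_y.
At P_x=9, P_y=2.12, M=42: x* = 4/9·42/9 = 2.0741, y* = 11.0063.
Utility at the optimum: U(2.0741, 11.0063) = 14.9104.

V = 14.9104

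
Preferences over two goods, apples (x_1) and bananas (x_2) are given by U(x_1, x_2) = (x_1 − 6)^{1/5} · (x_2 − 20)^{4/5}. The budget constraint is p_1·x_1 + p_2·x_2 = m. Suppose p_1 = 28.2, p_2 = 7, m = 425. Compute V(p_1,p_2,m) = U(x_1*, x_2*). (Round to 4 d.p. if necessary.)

Let x_1' = x_1−6, x_2' = x_2−20. MRS = (1/4)·x_2'/x_1' = p_1/p_2.
Substituting into the budget: x_1* = 6 + 0.2·(m − 6·p_1 − 20·p_2)/p_1, and x_2* = 20 + 0.8·(…)/p_2.
Discretionary income = 425 − 6·28.2 − 20·7 = 115.8; x_1* = 6 + 0.2·115.8/28.2 = 6.8213; x_2* = 20 + 0.8·115.8/7 = 33.2343.
Utility at the optimum: U(6.8213, 33.2343) = 7.5903.

V = 7.5903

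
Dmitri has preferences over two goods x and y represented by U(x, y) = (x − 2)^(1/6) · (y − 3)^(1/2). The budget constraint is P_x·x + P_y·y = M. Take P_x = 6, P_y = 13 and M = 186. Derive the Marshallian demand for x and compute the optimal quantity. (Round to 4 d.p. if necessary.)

Discretionary income = 186 − 2·6 − 3·13 = 135; x* = 2 + 0.25·135/6 = 7.625.

x* = 7.625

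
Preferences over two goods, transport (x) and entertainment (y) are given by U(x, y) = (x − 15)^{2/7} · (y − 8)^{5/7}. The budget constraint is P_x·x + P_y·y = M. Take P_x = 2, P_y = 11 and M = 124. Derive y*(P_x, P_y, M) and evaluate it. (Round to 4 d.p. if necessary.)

Let x' = x−15, y' = y−8. MRS = (2/5)·y'/x' = P_x/P_y.
After buying the subsistence bundle (15, 8), a share 2/7 of the remaining income goes to x: x* = 15 + 2/7·(M − 15P_x − 8P_y)/P_x.
Discretionary income = 124 − 15·2 − 8·11 = 6; y* = 8 + 5/7·6/11 = 8.3896.

y* = 8.3896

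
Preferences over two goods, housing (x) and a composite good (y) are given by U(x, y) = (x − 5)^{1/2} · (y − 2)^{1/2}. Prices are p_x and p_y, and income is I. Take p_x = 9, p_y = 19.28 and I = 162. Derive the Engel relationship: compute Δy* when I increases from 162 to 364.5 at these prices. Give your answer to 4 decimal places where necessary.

Δy* = 5.2516

This is Cobb-Douglas in (x−5, y−2): tangency gives 0.5·p_y·(y−2) = 0.5·p_x·(x−5).
Substituting into the budget: x* = 5 + 0.5·(I − 5·p_x − 2·p_y)/p_x, and y* = 2 + 0.5·(…)/p_y.
Discretionary income = 162 − 5·9 − 2·19.28 = 78.44; y* = 2 + 0.5·78.44/19.28 = 4.0342.
At I' = 364.5: y* = 9.2858. Change: 9.2858 − 4.0342 = 5.2516.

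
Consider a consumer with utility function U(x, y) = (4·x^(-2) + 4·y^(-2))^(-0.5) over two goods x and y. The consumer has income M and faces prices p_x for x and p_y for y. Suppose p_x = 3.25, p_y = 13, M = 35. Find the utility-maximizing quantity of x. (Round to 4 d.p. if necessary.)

MU_x ∝ 4·x^(-3), MU_y ∝ 4·y^(-3), so MRS = (y/x)^(3) = p_x/p_y.
Hence y/x = (p_x/p_y)^(1/(3)), i.e. raised to the 1/3 power.
With the ratio pinned down, the budget gives x* = M/(p_x + p_y·(y/x)) and y* = (y/x)·x*.
Numerically y/x = 0.629961, so x* = 35/(3.25 + 13·0.629961) = 3.0596.

x* = 3.0596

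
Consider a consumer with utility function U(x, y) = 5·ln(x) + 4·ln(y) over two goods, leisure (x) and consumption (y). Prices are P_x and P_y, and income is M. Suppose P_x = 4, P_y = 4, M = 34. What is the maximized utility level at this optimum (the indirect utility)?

Tangency: MRS = (5/4)·y/x = P_x/P_y.
So 5·P_y·y = 4·P_x·x; combined with the budget, a share 5/9 of income goes to x.
Demand: x*(P_x,P_y,M) = 5/9·M/P_x and y* = 4/9·M/P_y.
At P_x=4, P_y=4, M=34: x* = 5/9·34/4 = 4.7222, y* = 3.7778.
Utility at the optimum: U(4.7222, 3.7778) = 13.0779.

V = 13.0779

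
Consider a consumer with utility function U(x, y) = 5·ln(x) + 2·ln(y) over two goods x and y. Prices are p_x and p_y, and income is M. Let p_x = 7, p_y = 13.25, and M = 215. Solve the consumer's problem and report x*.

MU_x/MU_y = (5·y)/(2·x); tangency sets this equal to p_x/p_y.
Rearranging, p_y·y = (2/5)·p_x·x. Substituting into the budget gives p_x·x·(1 + (2/5)) = M.
Demand: x*(p_x,p_y,M) = 5/7·M/p_x and y* = 2/7·M/p_y.
At p_x=7, p_y=13.25, M=215: x* = 5/7·215/7 = 21.9388.

x* = 21.9388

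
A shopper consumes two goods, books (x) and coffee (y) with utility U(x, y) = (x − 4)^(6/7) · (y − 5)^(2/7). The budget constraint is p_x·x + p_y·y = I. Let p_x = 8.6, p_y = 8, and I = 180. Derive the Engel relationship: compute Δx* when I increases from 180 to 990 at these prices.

Let x' = x−4, y' = y−5. MRS = 3·y'/x' = p_x/p_y.
Substituting into the budget: x* = 4 + 0.75·(I − 4·p_x − 5·p_y)/p_x, and y* = 5 + 0.25·(…)/p_y.
Discretionary income = 180 − 4·8.6 − 5·8 = 105.6; x* = 4 + 0.75·105.6/8.6 = 13.2093.
At I' = 990: x* = 83.8488. Change: 83.8488 − 13.2093 = 70.6395.

Δx* = 70.6395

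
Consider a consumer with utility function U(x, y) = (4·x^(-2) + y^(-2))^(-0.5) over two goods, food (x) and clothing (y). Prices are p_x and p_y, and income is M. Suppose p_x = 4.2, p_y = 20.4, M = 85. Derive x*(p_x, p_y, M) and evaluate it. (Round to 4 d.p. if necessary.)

MU_x ∝ 4·x^(-3), MU_y ∝ y^(-3), so MRS = 4·(y/x)^(3) = p_x/p_y.
Solve for the ratio: y/x = [(1/4)·p_x/p_y]^(1/3).
With the ratio pinned down, the budget gives x* = M/(p_x + p_y·(y/x)) and y* = (y/x)·x*.
Numerically y/x = 0.37198, so x* = 85/(4.2 + 20.4·0.37198) = 7.2105.

x* = 7.2105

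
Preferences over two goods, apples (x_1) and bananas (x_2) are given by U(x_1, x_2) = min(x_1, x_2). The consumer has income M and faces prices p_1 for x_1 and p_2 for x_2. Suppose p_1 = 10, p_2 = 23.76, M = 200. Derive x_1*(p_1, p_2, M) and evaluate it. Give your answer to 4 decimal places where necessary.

With perfect complements, no substitution: consume in ratio x_1:x_2 = 1:1.
Budget: p_1·x_1 + p_2·x_1 = M, so (p_1 + p_2)·x_1 = M.
Demand: x_1*(p_1,p_2,M) = M/(p_1 + p_2), x_2* = M/(p_1 + p_2).
Here 10 + 23.76 = 33.76, giving x_1* = 5.9242.

x_1* = 5.9242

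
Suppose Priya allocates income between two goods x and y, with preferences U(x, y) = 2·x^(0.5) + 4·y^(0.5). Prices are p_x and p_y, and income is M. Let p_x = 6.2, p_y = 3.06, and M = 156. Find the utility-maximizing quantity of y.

y* = 45.381

MRS = MU_x/MU_y = (1/2)·(y/x)^(0.5). Set equal to p_x/p_y.
Solve for the ratio: y/x = [2·p_x/p_y]^(2).
Substitute y = (y/x)·x into the budget: x* = M/(p_x + p_y·(y/x)).
Numerically y/x = 16.421035, so x* = 156/(6.2 + 3.06·16.421035) = 2.7636 and y* = 16.421035·2.7636 = 45.381.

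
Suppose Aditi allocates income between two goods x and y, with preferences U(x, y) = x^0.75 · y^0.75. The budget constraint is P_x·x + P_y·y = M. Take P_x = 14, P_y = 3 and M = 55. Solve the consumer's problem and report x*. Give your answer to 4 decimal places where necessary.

x* = 1.9643

MU_x/MU_y = (0.75·y)/(0.75·x); tangency sets this equal to P_x/P_y.
Rearranging, P_y·y = P_x·x. Substituting into the budget gives P_x·x·(1 + 1) = M.
Demand: x*(P_x,P_y,M) = 0.5·M/P_x and y* = 0.5·M/P_y.
At P_x=14, P_y=3, M=55: x* = 0.5·55/14 = 1.9643.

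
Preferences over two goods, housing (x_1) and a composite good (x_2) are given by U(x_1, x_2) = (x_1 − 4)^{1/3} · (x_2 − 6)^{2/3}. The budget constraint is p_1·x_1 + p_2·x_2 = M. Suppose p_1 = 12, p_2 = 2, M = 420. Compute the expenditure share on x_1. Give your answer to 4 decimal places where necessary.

share on x_1 = 0.4

After buying the subsistence bundle (4, 6), a share 1/3 of the remaining income goes to x_1: x_1* = 4 + 1/3·(M − 4p_1 − 6p_2)/p_1.
Discretionary income = 420 − 4·12 − 6·2 = 360; x_1* = 4 + 1/3·360/12 = 14; x_2* = 6 + 2/3·360/2 = 126.
Expenditure on x_1: 12·14 = 168; share = 0.4.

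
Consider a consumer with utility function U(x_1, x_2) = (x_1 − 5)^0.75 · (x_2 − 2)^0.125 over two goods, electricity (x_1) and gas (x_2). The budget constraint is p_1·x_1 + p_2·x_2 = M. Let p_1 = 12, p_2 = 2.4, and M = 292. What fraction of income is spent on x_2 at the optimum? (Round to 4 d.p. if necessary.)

Let x_1' = x_1−5, x_2' = x_2−2. MRS = 6·x_2'/x_1' = p_1/p_2.
After buying the subsistence bundle (5, 2), a share 6/7 of the remaining income goes to x_1: x_1* = 5 + 6/7·(M − 5p_1 − 2p_2)/p_1.
Discretionary income = 292 − 5·12 − 2·2.4 = 227.2; x_1* = 5 + 6/7·227.2/12 = 21.2286; x_2* = 2 + 1/7·227.2/2.4 = 15.5238.
Expenditure on x_2: 2.4·15.5238 = 37.2571; share = 0.1276.

share on x_2 = 0.1276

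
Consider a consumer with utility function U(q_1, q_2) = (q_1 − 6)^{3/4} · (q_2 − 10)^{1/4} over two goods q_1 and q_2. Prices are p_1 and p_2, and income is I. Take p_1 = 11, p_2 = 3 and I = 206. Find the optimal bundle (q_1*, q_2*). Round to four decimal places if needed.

q_1* = 13.5, q_2* = 19.1667

Let q_1' = q_1−6, q_2' = q_2−10. MRS = 3·q_2'/q_1' = p_1/p_2.
Substituting into the budget: q_1* = 6 + 0.75·(I − 6·p_1 − 10·p_2)/p_1, and q_2* = 10 + 0.25·(…)/p_2.
Discretionary income = 206 − 6·11 − 10·3 = 110; q_1* = 6 + 0.75·110/11 = 13.5; q_2* = 10 + 0.25·110/3 = 19.1667.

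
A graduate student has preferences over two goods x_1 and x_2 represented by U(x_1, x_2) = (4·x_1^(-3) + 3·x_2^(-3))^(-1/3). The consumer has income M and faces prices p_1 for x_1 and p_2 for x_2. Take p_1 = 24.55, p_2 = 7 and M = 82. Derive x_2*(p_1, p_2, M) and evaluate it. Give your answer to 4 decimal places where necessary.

x_2* = 3.1206

Numerically x_2/x_1 = 1.273514, so x_1* = 82/(24.55 + 7·1.273514) = 2.4504 and x_2* = 1.273514·2.4504 = 3.1206.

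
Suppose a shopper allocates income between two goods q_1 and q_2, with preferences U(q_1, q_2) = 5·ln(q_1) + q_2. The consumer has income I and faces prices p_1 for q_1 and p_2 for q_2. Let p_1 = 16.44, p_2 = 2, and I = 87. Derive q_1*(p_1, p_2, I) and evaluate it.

q_1* = 0.6083

At the given prices: q_1* = 5·2/16.44 = 0.6083.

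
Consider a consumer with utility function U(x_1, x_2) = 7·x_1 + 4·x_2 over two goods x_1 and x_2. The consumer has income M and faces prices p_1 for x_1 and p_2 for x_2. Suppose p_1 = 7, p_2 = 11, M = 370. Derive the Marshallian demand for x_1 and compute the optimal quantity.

Linear utility — the consumer picks whichever good has higher MU/price: 7/7 = 1 vs 4/11 = 0.3636.
x_1 gives more utility per dollar, so spend all income on x_1: x_1* = M/p_1, x_2* = 0.
Numerically: x_1* = 52.8571, x_2* = 0.

x_1* = 52.8571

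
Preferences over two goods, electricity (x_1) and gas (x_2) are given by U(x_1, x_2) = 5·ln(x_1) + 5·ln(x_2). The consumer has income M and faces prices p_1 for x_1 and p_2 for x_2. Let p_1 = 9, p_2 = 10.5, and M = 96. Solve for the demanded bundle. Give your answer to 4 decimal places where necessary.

Tangency: MRS = x_2/x_1 = p_1/p_2.
So 5·p_2·x_2 = 5·p_1·x_1; combined with the budget, a share 0.5 of income goes to x_1.
Demand: x_1*(p_1,p_2,M) = 0.5·M/p_1 and x_2* = 0.5·M/p_2.
At p_1=9, p_2=10.5, M=96: x_1* = 0.5·96/9 = 5.3333, x_2* = 4.5714.

x_1* = 5.3333, x_2* = 4.5714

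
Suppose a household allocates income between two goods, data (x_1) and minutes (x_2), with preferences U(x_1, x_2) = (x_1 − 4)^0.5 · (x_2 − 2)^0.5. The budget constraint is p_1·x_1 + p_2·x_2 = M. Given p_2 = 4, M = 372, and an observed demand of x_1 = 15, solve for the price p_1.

p_1 = 14

MRS = (x_2−2)/(x_1−4). Tangency with p_1/p_2 gives x_2−2 = (p_1/p_2)·(x_1−4).
Substituting into the budget: x_1* = 4 + 0.5·(M − 4·p_1 − 2·p_2)/p_1, and x_2* = 2 + 0.5·(…)/p_2.
Set x_1* = 15 in the demand function and solve for p_1: p_1 = 14.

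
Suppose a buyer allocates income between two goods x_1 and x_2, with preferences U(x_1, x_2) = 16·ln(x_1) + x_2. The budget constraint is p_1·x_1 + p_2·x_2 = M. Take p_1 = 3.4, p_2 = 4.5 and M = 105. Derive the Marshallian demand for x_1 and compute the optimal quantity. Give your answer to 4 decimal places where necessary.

x_1* = 21.1765

Set MRS = p_1/p_2: (16/x_1)/1 = p_1/p_2.
So x_1*(p_1,p_2) = 16·p_2/p_1, independent of income; and x_2* = (M − 16·p_2)/p_2.
At the given prices: x_1* = 16·4.5/3.4 = 21.1765.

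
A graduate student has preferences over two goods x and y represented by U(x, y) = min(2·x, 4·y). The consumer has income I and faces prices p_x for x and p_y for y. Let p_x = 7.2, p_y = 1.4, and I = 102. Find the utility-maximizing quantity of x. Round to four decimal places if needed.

x* = 12.9114

Leontief preferences: the optimum is at the kink where x/4 = y/2, i.e. y = (1/2)·x.
Budget: p_x·x + p_y·(1/2)·x = I, so (4·p_x + 2·p_y)·x = 4·I.
Demand: x*(p_x,p_y,I) = 4·I/(4·p_x + 2·p_y), y* = 2·I/(4·p_x + 2·p_y).
Here 4·7.2 + 2·1.4 = 31.6, giving x* = 12.9114.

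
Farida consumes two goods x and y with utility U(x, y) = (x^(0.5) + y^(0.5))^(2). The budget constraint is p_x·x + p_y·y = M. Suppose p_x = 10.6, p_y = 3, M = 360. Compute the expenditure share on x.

With the ratio pinned down, the budget gives x* = M/(p_x + p_y·(y/x)) and y* = (y/x)·x*.
Numerically y/x = 12.484444, so x* = 360/(10.6 + 3·12.484444) = 7.4917 and y* = 12.484444·7.4917 = 93.5294.
Expenditure on x: 10.6·7.4917 = 79.4118; share = 0.2206.

share on x = 0.2206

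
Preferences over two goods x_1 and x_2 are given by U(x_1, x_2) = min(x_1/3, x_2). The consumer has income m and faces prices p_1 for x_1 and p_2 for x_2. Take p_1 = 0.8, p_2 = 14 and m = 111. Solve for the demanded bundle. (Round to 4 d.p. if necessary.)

x_1* = 20.3049, x_2* = 6.7683

With perfect complements, no substitution: consume in ratio x_1:x_2 = 3:1.
Budget: p_1·x_1 + p_2·(1/3)·x_1 = m, so (3·p_1 + p_2)·x_1 = 3·m.
Demand: x_1*(p_1,p_2,m) = 3·m/(3·p_1 + p_2), x_2* = m/(3·p_1 + p_2).
Here 3·0.8 + 14 = 16.4, giving x_1* = 20.3049 and x_2* = 6.7683.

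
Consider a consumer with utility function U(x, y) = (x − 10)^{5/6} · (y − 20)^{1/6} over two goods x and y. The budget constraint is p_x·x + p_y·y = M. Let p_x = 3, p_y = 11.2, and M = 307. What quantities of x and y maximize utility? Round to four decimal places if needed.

x* = 24.7222, y* = 20.7887

Let x' = x−10, y' = y−20. MRS = 5·y'/x' = p_x/p_y.
Substituting into the budget: x* = 10 + 5/6·(M − 10·p_x − 20·p_y)/p_x, and y* = 20 + 1/6·(…)/p_y.
Discretionary income = 307 − 10·3 − 20·11.2 = 53; x* = 10 + 5/6·53/3 = 24.7222; y* = 20 + 1/6·53/11.2 = 20.7887.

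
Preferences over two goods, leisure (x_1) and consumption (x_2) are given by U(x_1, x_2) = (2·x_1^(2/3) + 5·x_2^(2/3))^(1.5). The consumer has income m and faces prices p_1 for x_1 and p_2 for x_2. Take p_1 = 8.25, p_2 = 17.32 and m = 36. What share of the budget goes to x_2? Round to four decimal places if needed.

share on x_2 = 0.78

From the CES first-order condition, (2/5)·(x_2/x_1)^(1/3) = p_1/p_2.
Solve for the ratio: x_2/x_1 = [(5/2)·p_1/p_2]^(3).
Substitute x_2 = (x_2/x_1)·x_1 into the budget: x_1* = m/(p_1 + p_2·(x_2/x_1)).
Numerically x_2/x_1 = 1.688644, so x_1* = 36/(8.25 + 17.32·1.688644) = 0.9601 and x_2* = 1.688644·0.9601 = 1.6212.
Expenditure on x_2: 17.32·1.6212 = 28.0794; share = 0.78.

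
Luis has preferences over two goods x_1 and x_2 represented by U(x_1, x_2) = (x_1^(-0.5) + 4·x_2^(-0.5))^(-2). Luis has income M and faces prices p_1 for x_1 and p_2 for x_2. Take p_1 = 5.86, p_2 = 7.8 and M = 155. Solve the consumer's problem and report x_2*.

Numerically x_2/x_1 = 2.082454, so x_1* = 155/(5.86 + 7.8·2.082454) = 7.0126 and x_2* = 2.082454·7.0126 = 14.6034.

x_2* = 14.6034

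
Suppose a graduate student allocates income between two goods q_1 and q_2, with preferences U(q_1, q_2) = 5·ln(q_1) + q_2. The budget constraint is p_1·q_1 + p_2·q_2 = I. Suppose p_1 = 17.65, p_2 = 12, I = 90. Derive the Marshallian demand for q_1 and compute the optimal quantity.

q_1* = 3.3994

MU_q_1 = 5/q_1, MU_q_2 = 1. Tangency: 5/q_1 = p_1/p_2.
So q_1*(p_1,p_2) = 5·p_2/p_1, independent of income; and q_2* = (I − 5·p_2)/p_2.
At the given prices: q_1* = 5·12/17.65 = 3.3994.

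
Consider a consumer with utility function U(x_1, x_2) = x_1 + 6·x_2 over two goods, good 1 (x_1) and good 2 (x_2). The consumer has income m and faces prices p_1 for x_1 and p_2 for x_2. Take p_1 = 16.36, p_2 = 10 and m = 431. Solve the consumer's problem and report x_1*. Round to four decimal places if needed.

x_2 gives more utility per dollar, so spend all income on x_2: x_2* = m/p_2, x_1* = 0.
Numerically: x_1* = 0, x_2* = 43.1.

x_1* = 0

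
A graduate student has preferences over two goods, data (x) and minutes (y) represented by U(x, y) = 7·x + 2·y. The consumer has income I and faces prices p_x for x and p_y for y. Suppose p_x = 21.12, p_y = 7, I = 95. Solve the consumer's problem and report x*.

x* = 4.4981

Perfect substitutes: compare marginal utility per dollar. 7/p_x vs 2/p_y → 0.3314 vs 0.2857.
x gives more utility per dollar, so spend all income on x: x* = I/p_x, y* = 0.
Numerically: x* = 4.4981, y* = 0.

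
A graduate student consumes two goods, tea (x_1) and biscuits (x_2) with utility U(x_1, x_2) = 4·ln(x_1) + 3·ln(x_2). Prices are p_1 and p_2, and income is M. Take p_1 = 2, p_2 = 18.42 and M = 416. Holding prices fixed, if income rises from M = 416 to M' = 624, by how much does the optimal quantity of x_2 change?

Δx_2* = 4.8395

Demand: x_1*(p_1,p_2,M) = 4/7·M/p_1 and x_2* = 3/7·M/p_2.
At p_1=2, p_2=18.42, M=416: x_2* = 3/7·416/18.42 = 9.6789.
At M' = 624: x_2* = 14.5184. Change: 14.5184 − 9.6789 = 4.8395.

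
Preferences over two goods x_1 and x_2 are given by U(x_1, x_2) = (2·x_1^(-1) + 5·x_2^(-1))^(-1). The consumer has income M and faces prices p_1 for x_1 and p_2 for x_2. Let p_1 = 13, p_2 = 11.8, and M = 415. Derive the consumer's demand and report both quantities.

x_1* = 12.7366, x_2* = 21.1376

MRS = MU_x_1/MU_x_2 = (2/5)·(x_2/x_1)^(2). Set equal to p_1/p_2.
Solve for the ratio: x_2/x_1 = [(5/2)·p_1/p_2]^(0.5).
Substitute x_2 = (x_2/x_1)·x_1 into the budget: x_1* = M/(p_1 + p_2·(x_2/x_1)).
Numerically x_2/x_1 = 1.659589, so x_1* = 415/(13 + 11.8·1.659589) = 12.7366 and x_2* = 1.659589·12.7366 = 21.1376.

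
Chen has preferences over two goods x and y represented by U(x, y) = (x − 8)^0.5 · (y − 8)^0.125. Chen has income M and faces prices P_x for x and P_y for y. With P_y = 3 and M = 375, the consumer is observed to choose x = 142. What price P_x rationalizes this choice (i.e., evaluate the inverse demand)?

Let x' = x−8, y' = y−8. MRS = 4·y'/x' = P_x/P_y.
After buying the subsistence bundle (8, 8), a share 0.8 of the remaining income goes to x: x* = 8 + 0.8·(M − 8P_x − 8P_y)/P_x.
Set x* = 142 in the demand function and solve for P_x: P_x = 2.

P_x = 2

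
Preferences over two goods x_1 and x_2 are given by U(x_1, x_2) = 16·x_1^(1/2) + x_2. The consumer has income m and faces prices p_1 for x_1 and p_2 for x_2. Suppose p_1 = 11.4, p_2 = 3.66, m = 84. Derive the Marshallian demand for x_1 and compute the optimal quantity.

Plugging in: x_1* = (8·3.66/11.4)² = 6.5968.

x_1* = 6.5968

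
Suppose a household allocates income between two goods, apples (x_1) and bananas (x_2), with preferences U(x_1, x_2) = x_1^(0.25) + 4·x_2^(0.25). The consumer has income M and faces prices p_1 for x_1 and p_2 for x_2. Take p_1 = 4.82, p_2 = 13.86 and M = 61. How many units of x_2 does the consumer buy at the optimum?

x_2* = 3.5958

MRS = MU_x_1/MU_x_2 = (1/4)·(x_2/x_1)^(0.75). Set equal to p_1/p_2.
Hence x_2/x_1 = (4·p_1/p_2)^(1/(0.75)), i.e. raised to the 4/3 power.
With the ratio pinned down, the budget gives x_1* = M/(p_1 + p_2·(x_2/x_1)) and x_2* = (x_2/x_1)·x_1*.
Numerically x_2/x_1 = 1.552834, so x_1* = 61/(4.82 + 13.86·1.552834) = 2.3157 and x_2* = 1.552834·2.3157 = 3.5958.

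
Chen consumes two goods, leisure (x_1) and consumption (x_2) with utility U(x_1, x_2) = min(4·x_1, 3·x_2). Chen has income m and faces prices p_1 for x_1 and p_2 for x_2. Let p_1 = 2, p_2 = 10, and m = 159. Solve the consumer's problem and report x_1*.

x_1* = 10.3696

Leontief preferences: the optimum is at the kink where x_1/3 = x_2/4, i.e. x_2 = (4/3)·x_1.
Budget: p_1·x_1 + p_2·(4/3)·x_1 = m, so (3·p_1 + 4·p_2)·x_1 = 3·m.
Demand: x_1*(p_1,p_2,m) = 3·m/(3·p_1 + 4·p_2), x_2* = 4·m/(3·p_1 + 4·p_2).
Here 3·2 + 4·10 = 46, giving x_1* = 10.3696.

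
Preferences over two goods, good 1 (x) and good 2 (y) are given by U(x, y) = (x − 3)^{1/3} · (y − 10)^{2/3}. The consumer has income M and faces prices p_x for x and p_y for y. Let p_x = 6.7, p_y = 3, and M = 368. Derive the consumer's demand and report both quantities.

x* = 18.8159, y* = 80.6444

Let x' = x−3, y' = y−10. MRS = (1/2)·y'/x' = p_x/p_y.
Substituting into the budget: x* = 3 + 1/3·(M − 3·p_x − 10·p_y)/p_x, and y* = 10 + 2/3·(…)/p_y.
Discretionary income = 368 − 3·6.7 − 10·3 = 317.9; x* = 3 + 1/3·317.9/6.7 = 18.8159; y* = 10 + 2/3·317.9/3 = 80.6444.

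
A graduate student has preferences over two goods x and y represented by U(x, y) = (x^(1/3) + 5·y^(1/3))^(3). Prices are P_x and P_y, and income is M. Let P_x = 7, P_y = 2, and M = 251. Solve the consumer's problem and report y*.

MRS = MU_x/MU_y = (1/5)·(y/x)^(2/3). Set equal to P_x/P_y.
Hence y/x = (5·P_x/P_y)^(1/(2/3)), i.e. raised to the 1.5 power.
With the ratio pinned down, the budget gives x* = M/(P_x + P_y·(y/x)) and y* = (y/x)·x*.
Numerically y/x = 73.207752, so x* = 251/(7 + 2·73.207752) = 1.6361 and y* = 73.207752·1.6361 = 119.7737.

y* = 119.7737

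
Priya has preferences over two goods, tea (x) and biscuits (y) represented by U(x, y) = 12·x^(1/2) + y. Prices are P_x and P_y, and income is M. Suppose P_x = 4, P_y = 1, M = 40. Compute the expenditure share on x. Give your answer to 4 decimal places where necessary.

share on x = 0.225

Set MRS = P_x/P_y: 6·x^(−1/2) = P_x/P_y.
Thus x* = (6·P_y/P_x)² — independent of M — with the rest of income spent on y.
Plugging in: x* = (6·1/4)² = 2.25, y* = 31.
Expenditure on x: 4·2.25 = 9; share = 0.225.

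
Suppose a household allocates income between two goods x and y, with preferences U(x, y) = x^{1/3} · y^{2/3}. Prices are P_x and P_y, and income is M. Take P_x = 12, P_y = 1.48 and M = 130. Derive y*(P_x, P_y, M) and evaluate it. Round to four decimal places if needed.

y* = 58.5586

At P_x=12, P_y=1.48, M=130: y* = 2/3·130/1.48 = 58.5586.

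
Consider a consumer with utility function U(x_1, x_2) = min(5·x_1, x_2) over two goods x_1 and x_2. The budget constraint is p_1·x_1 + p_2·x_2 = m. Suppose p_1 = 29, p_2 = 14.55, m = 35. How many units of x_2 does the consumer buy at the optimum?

x_2* = 1.7199

Here 29 + 5·14.55 = 101.75, giving x_2* = 1.7199.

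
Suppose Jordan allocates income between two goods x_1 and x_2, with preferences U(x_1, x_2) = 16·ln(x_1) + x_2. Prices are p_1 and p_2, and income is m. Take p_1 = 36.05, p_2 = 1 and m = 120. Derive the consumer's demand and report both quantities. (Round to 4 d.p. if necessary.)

Set MRS = p_1/p_2: (16/x_1)/1 = p_1/p_2.
So x_1*(p_1,p_2) = 16·p_2/p_1, independent of income; and x_2* = (m − 16·p_2)/p_2.
At the given prices: x_1* = 16·1/36.05 = 0.4438, and x_2* = 104.

x_1* = 0.4438, x_2* = 104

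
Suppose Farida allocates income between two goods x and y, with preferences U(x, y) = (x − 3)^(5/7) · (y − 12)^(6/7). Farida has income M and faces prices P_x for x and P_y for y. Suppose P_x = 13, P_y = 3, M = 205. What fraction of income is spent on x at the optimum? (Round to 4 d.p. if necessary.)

This is Cobb-Douglas in (x−3, y−12): tangency gives 5/7·P_y·(y−12) = 6/7·P_x·(x−3).
After buying the subsistence bundle (3, 12), a share 5/11 of the remaining income goes to x: x* = 3 + 5/11·(M − 3P_x − 12P_y)/P_x.
Discretionary income = 205 − 3·13 − 12·3 = 130; x* = 3 + 5/11·130/13 = 7.5455; y* = 12 + 6/11·130/3 = 35.6364.
Expenditure on x: 13·7.5455 = 98.0909; share = 0.4785.

share on x = 0.4785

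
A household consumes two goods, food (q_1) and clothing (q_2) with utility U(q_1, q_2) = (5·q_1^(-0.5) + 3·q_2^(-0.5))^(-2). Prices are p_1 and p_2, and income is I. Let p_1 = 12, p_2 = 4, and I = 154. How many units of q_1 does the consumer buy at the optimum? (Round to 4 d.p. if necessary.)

MRS = MU_q_1/MU_q_2 = (5/3)·(q_2/q_1)^(1.5). Set equal to p_1/p_2.
Hence q_2/q_1 = ((3/5)·p_1/p_2)^(1/(1.5)), i.e. raised to the 2/3 power.
Substitute q_2 = (q_2/q_1)·q_1 into the budget: q_1* = I/(p_1 + p_2·(q_2/q_1)).
Numerically q_2/q_1 = 1.479727, so q_1* = 154/(12 + 4·1.479727) = 8.5943.

q_1* = 8.5943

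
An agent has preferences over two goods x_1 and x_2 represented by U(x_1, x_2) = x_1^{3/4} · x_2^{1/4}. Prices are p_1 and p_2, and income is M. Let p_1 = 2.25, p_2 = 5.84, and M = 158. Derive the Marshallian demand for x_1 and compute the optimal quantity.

Tangency: MRS = 3·x_2/x_1 = p_1/p_2.
Rearranging, p_2·x_2 = (1/3)·p_1·x_1. Substituting into the budget gives p_1·x_1·(1 + (1/3)) = M.
Demand: x_1*(p_1,p_2,M) = 0.75·M/p_1 and x_2* = 0.25·M/p_2.
At p_1=2.25, p_2=5.84, M=158: x_1* = 0.75·158/2.25 = 52.6667.

x_1* = 52.6667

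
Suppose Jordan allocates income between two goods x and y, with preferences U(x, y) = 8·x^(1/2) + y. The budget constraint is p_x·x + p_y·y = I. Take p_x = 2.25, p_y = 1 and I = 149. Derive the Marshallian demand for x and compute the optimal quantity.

Set MRS = p_x/p_y: 4·x^(−1/2) = p_x/p_y.
Solve: √x = 4·p_y/p_x, so x*(p_x,p_y) = (4·p_y/p_x)², and y* = (I − p_x·x*)/p_y.
Plugging in: x* = (4·1/2.25)² = 3.1605.

x* = 3.1605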